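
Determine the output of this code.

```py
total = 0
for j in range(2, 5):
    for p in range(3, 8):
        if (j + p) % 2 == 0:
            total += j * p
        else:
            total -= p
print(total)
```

65

j=2,p=3: odd sum, total = 0-3 = -3
j=2,p=4: even sum, total = (-3)+8 = 5
j=2,p=5: odd sum, total = 5-5 = 0
j=2,p=6: even sum, total = 0+12 = 12
j=2,p=7: odd sum, total = 12-7 = 5
j=3,p=3: even sum, total = 5+9 = 14
j=3,p=4: odd sum, total = 14-4 = 10
j=3,p=5: even sum, total = 10+15 = 25
j=3,p=6: odd sum, total = 25-6 = 19
j=3,p=7: even sum, total = 19+21 = 40
j=4,p=3: odd sum, total = 40-3 = 37
j=4,p=4: even sum, total = 37+16 = 53
j=4,p=5: odd sum, total = 53-5 = 48
j=4,p=6: even sum, total = 48+24 = 72
j=4,p=7: odd sum, total = 72-7 = 65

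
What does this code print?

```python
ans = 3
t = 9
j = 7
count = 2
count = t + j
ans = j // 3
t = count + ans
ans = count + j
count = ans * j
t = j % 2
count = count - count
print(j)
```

7

count = 9+7 = 16
ans = 7//3 = 2
t = 16+2 = 18
ans = 16+7 = 23
count = 23*7 = 161
t = 7%2 = 1
count = 161-161 = 0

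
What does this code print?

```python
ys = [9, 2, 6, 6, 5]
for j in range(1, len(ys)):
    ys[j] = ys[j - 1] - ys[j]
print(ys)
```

[9, 7, 1, -5, -10]

j=1: ys[1] = 9-2 = 7 → [9, 7, 6, 6, 5]
j=2: ys[2] = 7-6 = 1 → [9, 7, 1, 6, 5]
j=3: ys[3] = 1-6 = -5 → [9, 7, 1, -5, 5]
j=4: ys[4] = (-5)-5 = -10 → [9, 7, 1, -5, -10]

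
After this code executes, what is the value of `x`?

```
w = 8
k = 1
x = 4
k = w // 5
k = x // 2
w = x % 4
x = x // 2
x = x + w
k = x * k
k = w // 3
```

k = 8//5 = 1
k = 4//2 = 2
w = 4%4 = 0
x = 4//2 = 2
x = 2+0 = 2
k = 2*2 = 4
k = 0//3 = 0

2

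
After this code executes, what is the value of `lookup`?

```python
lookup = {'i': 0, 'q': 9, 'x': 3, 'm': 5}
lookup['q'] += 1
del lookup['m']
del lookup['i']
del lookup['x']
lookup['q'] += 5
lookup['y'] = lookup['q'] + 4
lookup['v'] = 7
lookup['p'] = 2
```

lookup['q'] = 9+1 = 10 → {'i': 0, 'q': 10, 'x': 3, 'm': 5}
del 'm' → {'i': 0, 'q': 10, 'x': 3}
del 'i' → {'q': 10, 'x': 3}
del 'x' → {'q': 10}
lookup['q'] = 10+5 = 15 → {'q': 15}
lookup['y'] = lookup['q']+4 = 19 → {'q': 15, 'y': 19}
lookup['v'] = 7 → {'q': 15, 'y': 19, 'v': 7}
lookup['p'] = 2 → {'q': 15, 'y': 19, 'v': 7, 'p': 2}

{'q': 15, 'y': 19, 'v': 7, 'p': 2}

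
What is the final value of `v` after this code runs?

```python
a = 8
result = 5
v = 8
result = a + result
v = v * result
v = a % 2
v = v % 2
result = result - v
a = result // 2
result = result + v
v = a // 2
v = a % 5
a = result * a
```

1

result = 8+5 = 13
v = 8*13 = 104
v = 8%2 = 0
v = 0%2 = 0
result = 13-0 = 13
a = 13//2 = 6
result = 13+0 = 13
v = 6//2 = 3
v = 6%5 = 1
a = 13*6 = 78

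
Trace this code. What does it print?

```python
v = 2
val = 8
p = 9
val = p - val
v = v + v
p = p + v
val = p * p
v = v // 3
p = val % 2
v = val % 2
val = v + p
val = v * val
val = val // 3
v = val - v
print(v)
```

-1

val = 9-8 = 1
v = 2+2 = 4
p = 9+4 = 13
val = 13*13 = 169
v = 4//3 = 1
p = 169%2 = 1
v = 169%2 = 1
val = 1+1 = 2
val = 1*2 = 2
val = 2//3 = 0
v = 0-1 = -1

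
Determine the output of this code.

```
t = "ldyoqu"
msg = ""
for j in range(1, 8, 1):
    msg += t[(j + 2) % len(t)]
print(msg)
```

oquldyo

j=1: add t[3]='o' → 'o'
j=2: add t[4]='q' → 'oq'
j=3: add t[5]='u' → 'oqu'
j=4: add t[0]='l' → 'oqul'
j=5: add t[1]='d' → 'oquld'
j=6: add t[2]='y' → 'oquldy'
j=7: add t[3]='o' → 'oquldyo'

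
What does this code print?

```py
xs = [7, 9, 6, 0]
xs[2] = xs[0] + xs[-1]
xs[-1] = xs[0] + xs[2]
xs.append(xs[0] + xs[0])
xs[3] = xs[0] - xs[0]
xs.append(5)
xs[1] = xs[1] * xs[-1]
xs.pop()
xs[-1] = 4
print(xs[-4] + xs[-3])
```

52

xs[2] = xs[0]+xs[-1] = 7+0 = 7 → [7, 9, 7, 0]
xs[-1] = xs[0]+xs[2] = 7+7 = 14 → [7, 9, 7, 14]
append xs[0]+xs[0] = 7+7 = 14 → [7, 9, 7, 14, 14]
xs[3] = xs[0]-xs[0] = 7-7 = 0 → [7, 9, 7, 0, 14]
append 5 → [7, 9, 7, 0, 14, 5]
xs[1] = xs[1]*xs[-1] = 9*5 = 45 → [7, 45, 7, 0, 14, 5]
pop() removes 5 → [7, 45, 7, 0, 14]
xs[-1] = 4 → [7, 45, 7, 0, 4]
xs[-4]+xs[-3] = 45+7 = 52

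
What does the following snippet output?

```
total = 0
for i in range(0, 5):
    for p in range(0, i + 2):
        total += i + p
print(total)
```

85

i=0,p=0: total = 0+0 = 0
i=0,p=1: total = 0+1 = 1
i=1,p=0: total = 1+1 = 2
i=1,p=1: total = 2+2 = 4
i=1,p=2: total = 4+3 = 7
i=2,p=0: total = 7+2 = 9
i=2,p=1: total = 9+3 = 12
i=2,p=2: total = 12+4 = 16
i=2,p=3: total = 16+5 = 21
i=3,p=0: total = 21+3 = 24
i=3,p=1: total = 24+4 = 28
i=3,p=2: total = 28+5 = 33
i=3,p=3: total = 33+6 = 39
i=3,p=4: total = 39+7 = 46
i=4,p=0: total = 46+4 = 50
i=4,p=1: total = 50+5 = 55
i=4,p=2: total = 55+6 = 61
i=4,p=3: total = 61+7 = 68
i=4,p=4: total = 68+8 = 76
i=4,p=5: total = 76+9 = 85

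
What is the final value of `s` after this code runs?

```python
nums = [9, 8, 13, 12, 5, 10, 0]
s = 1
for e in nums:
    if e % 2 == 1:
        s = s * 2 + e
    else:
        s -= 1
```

67

e=9: odd, s = 1*2+9 = 11
e=8: not odd, s = 11-1 = 10
e=13: odd, s = 10*2+13 = 33
e=12: not odd, s = 33-1 = 32
e=5: odd, s = 32*2+5 = 69
e=10: not odd, s = 69-1 = 68
e=0: not odd, s = 68-1 = 67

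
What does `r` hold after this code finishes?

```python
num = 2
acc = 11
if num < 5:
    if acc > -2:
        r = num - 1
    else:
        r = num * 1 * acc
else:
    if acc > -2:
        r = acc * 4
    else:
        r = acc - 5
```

1

num=2, acc=11
num < 5 is True; acc > -2 is True
→ r = num - 1 = 1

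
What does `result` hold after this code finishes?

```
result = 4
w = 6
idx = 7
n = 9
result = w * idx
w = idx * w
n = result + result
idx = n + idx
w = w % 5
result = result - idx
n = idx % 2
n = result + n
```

result = 6*7 = 42
w = 7*6 = 42
n = 42+42 = 84
idx = 84+7 = 91
w = 42%5 = 2
result = 42-91 = -49
n = 91%2 = 1
n = (-49)+1 = -48

-49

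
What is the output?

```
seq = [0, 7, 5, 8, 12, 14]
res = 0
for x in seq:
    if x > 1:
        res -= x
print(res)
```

x=0: not >1
x=7: >1, res = 0-7 = -7
x=5: >1, res = (-7)-5 = -12
x=8: >1, res = (-12)-8 = -20
x=12: >1, res = (-20)-12 = -32
x=14: >1, res = (-32)-14 = -46

-46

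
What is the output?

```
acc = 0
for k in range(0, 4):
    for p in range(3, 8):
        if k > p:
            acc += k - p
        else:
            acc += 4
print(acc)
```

k=0,p=3: not 0>3, acc = 0+4 = 4
k=0,p=4: not 0>4, acc = 4+4 = 8
k=0,p=5: not 0>5, acc = 8+4 = 12
k=0,p=6: not 0>6, acc = 12+4 = 16
k=0,p=7: not 0>7, acc = 16+4 = 20
k=1,p=3: not 1>3, acc = 20+4 = 24
k=1,p=4: not 1>4, acc = 24+4 = 28
k=1,p=5: not 1>5, acc = 28+4 = 32
k=1,p=6: not 1>6, acc = 32+4 = 36
k=1,p=7: not 1>7, acc = 36+4 = 40
k=2,p=3: not 2>3, acc = 40+4 = 44
k=2,p=4: not 2>4, acc = 44+4 = 48
k=2,p=5: not 2>5, acc = 48+4 = 52
k=2,p=6: not 2>6, acc = 52+4 = 56
k=2,p=7: not 2>7, acc = 56+4 = 60
k=3,p=3: not 3>3, acc = 60+4 = 64
k=3,p=4: not 3>4, acc = 64+4 = 68
k=3,p=5: not 3>5, acc = 68+4 = 72
k=3,p=6: not 3>6, acc = 72+4 = 76
k=3,p=7: not 3>7, acc = 76+4 = 80

80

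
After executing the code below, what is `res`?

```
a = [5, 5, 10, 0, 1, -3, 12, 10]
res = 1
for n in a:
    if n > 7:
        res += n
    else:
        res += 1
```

n=5: not >7, res = 1+1 = 2
n=5: not >7, res = 2+1 = 3
n=10: >7, res = 3+10 = 13
n=0: not >7, res = 13+1 = 14
n=1: not >7, res = 14+1 = 15
n=-3: not >7, res = 15+1 = 16
n=12: >7, res = 16+12 = 28
n=10: >7, res = 28+10 = 38

38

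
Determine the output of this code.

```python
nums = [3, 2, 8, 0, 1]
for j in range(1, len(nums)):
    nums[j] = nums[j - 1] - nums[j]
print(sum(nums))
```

j=1: nums[1] = 3-2 = 1 → [3, 1, 8, 0, 1]
j=2: nums[2] = 1-8 = -7 → [3, 1, -7, 0, 1]
j=3: nums[3] = (-7)-0 = -7 → [3, 1, -7, -7, 1]
j=4: nums[4] = (-7)-1 = -8 → [3, 1, -7, -7, -8]
sum = -18

-18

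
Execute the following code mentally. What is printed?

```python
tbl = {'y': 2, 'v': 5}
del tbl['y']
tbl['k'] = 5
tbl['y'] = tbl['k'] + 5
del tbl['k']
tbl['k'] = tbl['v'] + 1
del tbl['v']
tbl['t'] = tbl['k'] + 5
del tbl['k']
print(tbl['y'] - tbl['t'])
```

del 'y' → {'v': 5}
tbl['k'] = 5 → {'v': 5, 'k': 5}
tbl['y'] = tbl['k']+5 = 10 → {'v': 5, 'k': 5, 'y': 10}
del 'k' → {'v': 5, 'y': 10}
tbl['k'] = tbl['v']+1 = 6 → {'v': 5, 'y': 10, 'k': 6}
del 'v' → {'y': 10, 'k': 6}
tbl['t'] = tbl['k']+5 = 11 → {'y': 10, 'k': 6, 't': 11}
del 'k' → {'y': 10, 't': 11}
tbl['y']-tbl['t'] = 10-11 = -1

-1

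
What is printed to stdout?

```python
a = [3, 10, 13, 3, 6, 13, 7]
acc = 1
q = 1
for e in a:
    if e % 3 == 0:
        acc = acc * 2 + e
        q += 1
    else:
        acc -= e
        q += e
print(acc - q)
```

e=3: %3==0, acc = 1*2+3 = 5; q=2
e=10: not %3==0, acc = 5-10 = -5; q=12
e=13: not %3==0, acc = (-5)-13 = -18; q=25
e=3: %3==0, acc = (-18)*2+3 = -33; q=26
e=6: %3==0, acc = (-33)*2+6 = -60; q=27
e=13: not %3==0, acc = (-60)-13 = -73; q=40
e=7: not %3==0, acc = (-73)-7 = -80; q=47
acc-q = (-80)-47 = -127

-127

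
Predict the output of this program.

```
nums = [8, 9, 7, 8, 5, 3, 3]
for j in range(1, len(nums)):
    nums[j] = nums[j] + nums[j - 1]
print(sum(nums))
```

201

j=1: nums[1] = 9+8 = 17 → [8, 17, 7, 8, 5, 3, 3]
j=2: nums[2] = 7+17 = 24 → [8, 17, 24, 8, 5, 3, 3]
j=3: nums[3] = 8+24 = 32 → [8, 17, 24, 32, 5, 3, 3]
j=4: nums[4] = 5+32 = 37 → [8, 17, 24, 32, 37, 3, 3]
j=5: nums[5] = 3+37 = 40 → [8, 17, 24, 32, 37, 40, 3]
j=6: nums[6] = 3+40 = 43 → [8, 17, 24, 32, 37, 40, 43]
sum = 201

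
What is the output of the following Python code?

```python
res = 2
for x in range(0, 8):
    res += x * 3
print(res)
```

x=0: res = 2+0*3 = 2
x=1: res = 2+1*3 = 5
x=2: res = 5+2*3 = 11
x=3: res = 11+3*3 = 20
x=4: res = 20+4*3 = 32
x=5: res = 32+5*3 = 47
x=6: res = 47+6*3 = 65
x=7: res = 65+7*3 = 86

86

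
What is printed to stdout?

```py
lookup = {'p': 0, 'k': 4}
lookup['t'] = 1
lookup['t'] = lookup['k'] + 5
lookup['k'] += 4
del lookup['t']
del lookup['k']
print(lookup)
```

lookup['t'] = 1 → {'p': 0, 'k': 4, 't': 1}
lookup['t'] = lookup['k']+5 = 9 → {'p': 0, 'k': 4, 't': 9}
lookup['k'] = 4+4 = 8 → {'p': 0, 'k': 8, 't': 9}
del 't' → {'p': 0, 'k': 8}
del 'k' → {'p': 0}

{'p': 0}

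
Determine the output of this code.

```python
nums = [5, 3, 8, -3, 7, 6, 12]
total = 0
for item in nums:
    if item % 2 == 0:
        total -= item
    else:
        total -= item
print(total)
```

-38

item=5: not even, total = 0-5 = -5
item=3: not even, total = (-5)-3 = -8
item=8: even, total = (-8)-8 = -16
item=-3: not even, total = (-16)-(-3) = -13
item=7: not even, total = (-13)-7 = -20
item=6: even, total = (-20)-6 = -26
item=12: even, total = (-26)-12 = -38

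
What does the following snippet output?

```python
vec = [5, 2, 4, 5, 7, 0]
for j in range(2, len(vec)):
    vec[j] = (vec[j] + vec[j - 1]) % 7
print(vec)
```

j=2: vec[2] = (4+2)%7 = 6 → [5, 2, 6, 5, 7, 0]
j=3: vec[3] = (5+6)%7 = 4 → [5, 2, 6, 4, 7, 0]
j=4: vec[4] = (7+4)%7 = 4 → [5, 2, 6, 4, 4, 0]
j=5: vec[5] = (0+4)%7 = 4 → [5, 2, 6, 4, 4, 4]

[5, 2, 6, 4, 4, 4]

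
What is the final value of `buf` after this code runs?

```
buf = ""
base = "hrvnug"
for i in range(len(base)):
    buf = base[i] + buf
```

i=0: prepend 'h' → 'h'
i=1: prepend 'r' → 'rh'
i=2: prepend 'v' → 'vrh'
i=3: prepend 'n' → 'nvrh'
i=4: prepend 'u' → 'unvrh'
i=5: prepend 'g' → 'gunvrh'

'gunvrh'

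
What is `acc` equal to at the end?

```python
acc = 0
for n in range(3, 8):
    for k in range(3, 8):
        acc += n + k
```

n=3,k=3: acc = 0+6 = 6
n=3,k=4: acc = 6+7 = 13
n=3,k=5: acc = 13+8 = 21
n=3,k=6: acc = 21+9 = 30
n=3,k=7: acc = 30+10 = 40
n=4,k=3: acc = 40+7 = 47
n=4,k=4: acc = 47+8 = 55
n=4,k=5: acc = 55+9 = 64
n=4,k=6: acc = 64+10 = 74
n=4,k=7: acc = 74+11 = 85
n=5,k=3: acc = 85+8 = 93
n=5,k=4: acc = 93+9 = 102
n=5,k=5: acc = 102+10 = 112
n=5,k=6: acc = 112+11 = 123
n=5,k=7: acc = 123+12 = 135
n=6,k=3: acc = 135+9 = 144
n=6,k=4: acc = 144+10 = 154
n=6,k=5: acc = 154+11 = 165
n=6,k=6: acc = 165+12 = 177
n=6,k=7: acc = 177+13 = 190
n=7,k=3: acc = 190+10 = 200
n=7,k=4: acc = 200+11 = 211
n=7,k=5: acc = 211+12 = 223
n=7,k=6: acc = 223+13 = 236
n=7,k=7: acc = 236+14 = 250

250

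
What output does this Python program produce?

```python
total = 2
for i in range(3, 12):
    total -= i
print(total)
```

i=3: total = 2-3 = -1
i=4: total = (-1)-4 = -5
i=5: total = (-5)-5 = -10
i=6: total = (-10)-6 = -16
i=7: total = (-16)-7 = -23
i=8: total = (-23)-8 = -31
i=9: total = (-31)-9 = -40
i=10: total = (-40)-10 = -50
i=11: total = (-50)-11 = -61

-61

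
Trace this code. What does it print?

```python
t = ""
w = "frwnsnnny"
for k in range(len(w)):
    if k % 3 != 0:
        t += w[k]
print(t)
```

k=0: skip
k=1: add 'r' → 'r'
k=2: add 'w' → 'rw'
k=3: skip
k=4: add 's' → 'rws'
k=5: add 'n' → 'rwsn'
k=6: skip
k=7: add 'n' → 'rwsnn'
k=8: add 'y' → 'rwsnny'

rwsnny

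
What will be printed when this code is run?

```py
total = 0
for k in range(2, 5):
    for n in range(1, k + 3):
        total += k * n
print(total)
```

k=2,n=1: total = 0+2 = 2
k=2,n=2: total = 2+4 = 6
k=2,n=3: total = 6+6 = 12
k=2,n=4: total = 12+8 = 20
k=3,n=1: total = 20+3 = 23
k=3,n=2: total = 23+6 = 29
k=3,n=3: total = 29+9 = 38
k=3,n=4: total = 38+12 = 50
k=3,n=5: total = 50+15 = 65
k=4,n=1: total = 65+4 = 69
k=4,n=2: total = 69+8 = 77
k=4,n=3: total = 77+12 = 89
k=4,n=4: total = 89+16 = 105
k=4,n=5: total = 105+20 = 125
k=4,n=6: total = 125+24 = 149

149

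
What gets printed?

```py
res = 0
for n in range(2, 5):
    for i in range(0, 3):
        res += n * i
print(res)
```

27

n=2,i=0: res = 0+0 = 0
n=2,i=1: res = 0+2 = 2
n=2,i=2: res = 2+4 = 6
n=3,i=0: res = 6+0 = 6
n=3,i=1: res = 6+3 = 9
n=3,i=2: res = 9+6 = 15
n=4,i=0: res = 15+0 = 15
n=4,i=1: res = 15+4 = 19
n=4,i=2: res = 19+8 = 27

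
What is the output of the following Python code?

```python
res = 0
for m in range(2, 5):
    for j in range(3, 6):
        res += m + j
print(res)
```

63

m=2,j=3: res = 0+5 = 5
m=2,j=4: res = 5+6 = 11
m=2,j=5: res = 11+7 = 18
m=3,j=3: res = 18+6 = 24
m=3,j=4: res = 24+7 = 31
m=3,j=5: res = 31+8 = 39
m=4,j=3: res = 39+7 = 46
m=4,j=4: res = 46+8 = 54
m=4,j=5: res = 54+9 = 63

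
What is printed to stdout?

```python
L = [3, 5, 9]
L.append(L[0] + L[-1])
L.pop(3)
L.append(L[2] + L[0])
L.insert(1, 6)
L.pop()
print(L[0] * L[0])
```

append L[0]+L[-1] = 3+9 = 12 → [3, 5, 9, 12]
pop(3) removes 12 → [3, 5, 9]
append L[2]+L[0] = 9+3 = 12 → [3, 5, 9, 12]
insert 6 at 1 → [3, 6, 5, 9, 12]
pop() removes 12 → [3, 6, 5, 9]
L[0]*L[0] = 3*3 = 9

9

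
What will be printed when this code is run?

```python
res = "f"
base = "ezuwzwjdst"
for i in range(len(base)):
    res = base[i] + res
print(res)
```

i=0: prepend 'e' → 'ef'
i=1: prepend 'z' → 'zef'
i=2: prepend 'u' → 'uzef'
i=3: prepend 'w' → 'wuzef'
i=4: prepend 'z' → 'zwuzef'
i=5: prepend 'w' → 'wzwuzef'
i=6: prepend 'j' → 'jwzwuzef'
i=7: prepend 'd' → 'djwzwuzef'
i=8: prepend 's' → 'sdjwzwuzef'
i=9: prepend 't' → 'tsdjwzwuzef'

tsdjwzwuzef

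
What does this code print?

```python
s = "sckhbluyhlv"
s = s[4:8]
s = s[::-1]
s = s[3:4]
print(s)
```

slice [4:8] → 'bluy'
reverse → 'yulb'
slice [3:4] → 'b'

b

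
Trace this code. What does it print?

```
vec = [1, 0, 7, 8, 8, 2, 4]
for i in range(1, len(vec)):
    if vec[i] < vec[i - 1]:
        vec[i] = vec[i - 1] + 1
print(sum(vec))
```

45

i=1: 0<1, vec[1] = 1+1 = 2 → [1, 2, 7, 8, 8, 2, 4]
i=2: 7>=2, unchanged → [1, 2, 7, 8, 8, 2, 4]
i=3: 8>=7, unchanged → [1, 2, 7, 8, 8, 2, 4]
i=4: 8>=8, unchanged → [1, 2, 7, 8, 8, 2, 4]
i=5: 2<8, vec[5] = 8+1 = 9 → [1, 2, 7, 8, 8, 9, 4]
i=6: 4<9, vec[6] = 9+1 = 10 → [1, 2, 7, 8, 8, 9, 10]
sum = 45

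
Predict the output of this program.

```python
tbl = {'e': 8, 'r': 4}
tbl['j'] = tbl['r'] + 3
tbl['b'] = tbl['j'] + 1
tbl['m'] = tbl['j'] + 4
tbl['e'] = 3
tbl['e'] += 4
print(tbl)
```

tbl['j'] = tbl['r']+3 = 7 → {'e': 8, 'r': 4, 'j': 7}
tbl['b'] = tbl['j']+1 = 8 → {'e': 8, 'r': 4, 'j': 7, 'b': 8}
tbl['m'] = tbl['j']+4 = 11 → {'e': 8, 'r': 4, 'j': 7, 'b': 8, 'm': 11}
tbl['e'] = 3 → {'e': 3, 'r': 4, 'j': 7, 'b': 8, 'm': 11}
tbl['e'] = 3+4 = 7 → {'e': 7, 'r': 4, 'j': 7, 'b': 8, 'm': 11}

{'e': 7, 'r': 4, 'j': 7, 'b': 8, 'm': 11}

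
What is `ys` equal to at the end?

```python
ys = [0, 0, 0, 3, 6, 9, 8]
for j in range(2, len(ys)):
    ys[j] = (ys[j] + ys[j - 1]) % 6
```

[0, 0, 0, 3, 3, 0, 2]

j=2: ys[2] = (0+0)%6 = 0 → [0, 0, 0, 3, 6, 9, 8]
j=3: ys[3] = (3+0)%6 = 3 → [0, 0, 0, 3, 6, 9, 8]
j=4: ys[4] = (6+3)%6 = 3 → [0, 0, 0, 3, 3, 9, 8]
j=5: ys[5] = (9+3)%6 = 0 → [0, 0, 0, 3, 3, 0, 8]
j=6: ys[6] = (8+0)%6 = 2 → [0, 0, 0, 3, 3, 0, 2]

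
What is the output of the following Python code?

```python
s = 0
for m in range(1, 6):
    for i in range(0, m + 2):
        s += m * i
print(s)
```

210

m=1,i=0: s = 0+0 = 0
m=1,i=1: s = 0+1 = 1
m=1,i=2: s = 1+2 = 3
m=2,i=0: s = 3+0 = 3
m=2,i=1: s = 3+2 = 5
m=2,i=2: s = 5+4 = 9
m=2,i=3: s = 9+6 = 15
m=3,i=0: s = 15+0 = 15
m=3,i=1: s = 15+3 = 18
m=3,i=2: s = 18+6 = 24
m=3,i=3: s = 24+9 = 33
m=3,i=4: s = 33+12 = 45
m=4,i=0: s = 45+0 = 45
m=4,i=1: s = 45+4 = 49
m=4,i=2: s = 49+8 = 57
m=4,i=3: s = 57+12 = 69
m=4,i=4: s = 69+16 = 85
m=4,i=5: s = 85+20 = 105
m=5,i=0: s = 105+0 = 105
m=5,i=1: s = 105+5 = 110
m=5,i=2: s = 110+10 = 120
m=5,i=3: s = 120+15 = 135
m=5,i=4: s = 135+20 = 155
m=5,i=5: s = 155+25 = 180
m=5,i=6: s = 180+30 = 210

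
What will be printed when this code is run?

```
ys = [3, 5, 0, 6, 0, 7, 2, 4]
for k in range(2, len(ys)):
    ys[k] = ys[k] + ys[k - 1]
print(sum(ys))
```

k=2: ys[2] = 0+5 = 5 → [3, 5, 5, 6, 0, 7, 2, 4]
k=3: ys[3] = 6+5 = 11 → [3, 5, 5, 11, 0, 7, 2, 4]
k=4: ys[4] = 0+11 = 11 → [3, 5, 5, 11, 11, 7, 2, 4]
k=5: ys[5] = 7+11 = 18 → [3, 5, 5, 11, 11, 18, 2, 4]
k=6: ys[6] = 2+18 = 20 → [3, 5, 5, 11, 11, 18, 20, 4]
k=7: ys[7] = 4+20 = 24 → [3, 5, 5, 11, 11, 18, 20, 24]
sum = 97

97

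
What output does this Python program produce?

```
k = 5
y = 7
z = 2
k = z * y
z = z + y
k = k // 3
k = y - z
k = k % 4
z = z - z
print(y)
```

k = 2*7 = 14
z = 2+7 = 9
k = 14//3 = 4
k = 7-9 = -2
k = (-2)%4 = 2
z = 9-9 = 0

7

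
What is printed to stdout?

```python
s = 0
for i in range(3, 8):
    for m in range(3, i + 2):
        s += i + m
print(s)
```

205

i=3,m=3: s = 0+6 = 6
i=3,m=4: s = 6+7 = 13
i=4,m=3: s = 13+7 = 20
i=4,m=4: s = 20+8 = 28
i=4,m=5: s = 28+9 = 37
i=5,m=3: s = 37+8 = 45
i=5,m=4: s = 45+9 = 54
i=5,m=5: s = 54+10 = 64
i=5,m=6: s = 64+11 = 75
i=6,m=3: s = 75+9 = 84
i=6,m=4: s = 84+10 = 94
i=6,m=5: s = 94+11 = 105
i=6,m=6: s = 105+12 = 117
i=6,m=7: s = 117+13 = 130
i=7,m=3: s = 130+10 = 140
i=7,m=4: s = 140+11 = 151
i=7,m=5: s = 151+12 = 163
i=7,m=6: s = 163+13 = 176
i=7,m=7: s = 176+14 = 190
i=7,m=8: s = 190+15 = 205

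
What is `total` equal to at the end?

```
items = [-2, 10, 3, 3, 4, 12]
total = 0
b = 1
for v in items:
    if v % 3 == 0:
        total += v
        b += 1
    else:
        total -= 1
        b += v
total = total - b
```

v=-2: not %3==0, total = 0-1 = -1; b=-1
v=10: not %3==0, total = (-1)-1 = -2; b=9
v=3: %3==0, total = (-2)+3 = 1; b=10
v=3: %3==0, total = 1+3 = 4; b=11
v=4: not %3==0, total = 4-1 = 3; b=15
v=12: %3==0, total = 3+12 = 15; b=16
total-b = 15-16 = -1

-1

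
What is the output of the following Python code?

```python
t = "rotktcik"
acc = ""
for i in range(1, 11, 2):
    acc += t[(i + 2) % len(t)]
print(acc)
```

kckok

i=1: add t[3]='k' → 'k'
i=3: add t[5]='c' → 'kc'
i=5: add t[7]='k' → 'kck'
i=7: add t[1]='o' → 'kcko'
i=9: add t[3]='k' → 'kckok'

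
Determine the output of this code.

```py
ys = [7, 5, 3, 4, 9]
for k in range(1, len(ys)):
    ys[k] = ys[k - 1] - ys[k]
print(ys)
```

k=1: ys[1] = 7-5 = 2 → [7, 2, 3, 4, 9]
k=2: ys[2] = 2-3 = -1 → [7, 2, -1, 4, 9]
k=3: ys[3] = (-1)-4 = -5 → [7, 2, -1, -5, 9]
k=4: ys[4] = (-5)-9 = -14 → [7, 2, -1, -5, -14]

[7, 2, -1, -5, -14]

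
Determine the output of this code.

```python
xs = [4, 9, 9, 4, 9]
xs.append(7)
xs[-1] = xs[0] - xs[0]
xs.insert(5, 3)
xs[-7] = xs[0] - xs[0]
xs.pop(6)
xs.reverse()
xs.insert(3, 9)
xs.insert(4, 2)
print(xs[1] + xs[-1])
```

append 7 → [4, 9, 9, 4, 9, 7]
xs[-1] = xs[0]-xs[0] = 4-4 = 0 → [4, 9, 9, 4, 9, 0]
insert 3 at 5 → [4, 9, 9, 4, 9, 3, 0]
xs[-7] = xs[0]-xs[0] = 4-4 = 0 → [0, 9, 9, 4, 9, 3, 0]
pop(6) removes 0 → [0, 9, 9, 4, 9, 3]
reverse → [3, 9, 4, 9, 9, 0]
insert 9 at 3 → [3, 9, 4, 9, 9, 9, 0]
insert 2 at 4 → [3, 9, 4, 9, 2, 9, 9, 0]
xs[1]+xs[-1] = 9+0 = 9

9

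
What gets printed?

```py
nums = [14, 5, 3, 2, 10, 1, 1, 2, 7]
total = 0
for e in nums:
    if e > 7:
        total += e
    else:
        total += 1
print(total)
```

31

e=14: >7, total = 0+14 = 14
e=5: not >7, total = 14+1 = 15
e=3: not >7, total = 15+1 = 16
e=2: not >7, total = 16+1 = 17
e=10: >7, total = 17+10 = 27
e=1: not >7, total = 27+1 = 28
e=1: not >7, total = 28+1 = 29
e=2: not >7, total = 29+1 = 30
e=7: not >7, total = 30+1 = 31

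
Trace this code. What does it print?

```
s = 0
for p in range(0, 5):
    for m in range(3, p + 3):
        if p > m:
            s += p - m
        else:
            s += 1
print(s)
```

p=1,m=3: not 1>3, s = 0+1 = 1
p=2,m=3: not 2>3, s = 1+1 = 2
p=2,m=4: not 2>4, s = 2+1 = 3
p=3,m=3: not 3>3, s = 3+1 = 4
p=3,m=4: not 3>4, s = 4+1 = 5
p=3,m=5: not 3>5, s = 5+1 = 6
p=4,m=3: 4>3, s = 6+1 = 7
p=4,m=4: not 4>4, s = 7+1 = 8
p=4,m=5: not 4>5, s = 8+1 = 9
p=4,m=6: not 4>6, s = 9+1 = 10

10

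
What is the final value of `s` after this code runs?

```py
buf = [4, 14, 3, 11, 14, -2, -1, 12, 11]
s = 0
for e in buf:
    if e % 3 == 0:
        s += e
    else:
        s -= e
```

-36

e=4: not %3==0, s = 0-4 = -4
e=14: not %3==0, s = (-4)-14 = -18
e=3: %3==0, s = (-18)+3 = -15
e=11: not %3==0, s = (-15)-11 = -26
e=14: not %3==0, s = (-26)-14 = -40
e=-2: not %3==0, s = (-40)-(-2) = -38
e=-1: not %3==0, s = (-38)-(-1) = -37
e=12: %3==0, s = (-37)+12 = -25
e=11: not %3==0, s = (-25)-11 = -36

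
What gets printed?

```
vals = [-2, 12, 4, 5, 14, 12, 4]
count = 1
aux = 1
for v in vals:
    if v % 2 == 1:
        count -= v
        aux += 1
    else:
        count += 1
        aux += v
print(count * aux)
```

92

v=-2: not odd, count = 1+1 = 2; aux=-1
v=12: not odd, count = 2+1 = 3; aux=11
v=4: not odd, count = 3+1 = 4; aux=15
v=5: odd, count = 4-5 = -1; aux=16
v=14: not odd, count = (-1)+1 = 0; aux=30
v=12: not odd, count = 0+1 = 1; aux=42
v=4: not odd, count = 1+1 = 2; aux=46
count*aux = 2*46 = 92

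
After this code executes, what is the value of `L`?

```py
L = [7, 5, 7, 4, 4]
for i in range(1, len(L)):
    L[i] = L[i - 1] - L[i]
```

[7, 2, -5, -9, -13]

i=1: L[1] = 7-5 = 2 → [7, 2, 7, 4, 4]
i=2: L[2] = 2-7 = -5 → [7, 2, -5, 4, 4]
i=3: L[3] = (-5)-4 = -9 → [7, 2, -5, -9, 4]
i=4: L[4] = (-9)-4 = -13 → [7, 2, -5, -9, -13]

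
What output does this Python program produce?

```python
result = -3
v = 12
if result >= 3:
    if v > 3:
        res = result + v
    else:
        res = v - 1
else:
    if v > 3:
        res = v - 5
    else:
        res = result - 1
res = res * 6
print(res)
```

result=-3, v=12
result >= 3 is False; v > 3 is True
→ res = v - 5 = 7
res = 7*6 = 42

42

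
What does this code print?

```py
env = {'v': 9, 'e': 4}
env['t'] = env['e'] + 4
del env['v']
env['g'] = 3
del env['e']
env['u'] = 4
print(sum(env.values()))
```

env['t'] = env['e']+4 = 8 → {'v': 9, 'e': 4, 't': 8}
del 'v' → {'e': 4, 't': 8}
env['g'] = 3 → {'e': 4, 't': 8, 'g': 3}
del 'e' → {'t': 8, 'g': 3}
env['u'] = 4 → {'t': 8, 'g': 3, 'u': 4}
sum of values = 15

15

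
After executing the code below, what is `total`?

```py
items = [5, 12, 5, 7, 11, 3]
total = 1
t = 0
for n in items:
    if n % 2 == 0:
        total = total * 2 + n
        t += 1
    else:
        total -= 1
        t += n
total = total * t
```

n=5: not even, total = 1-1 = 0; t=5
n=12: even, total = 0*2+12 = 12; t=6
n=5: not even, total = 12-1 = 11; t=11
n=7: not even, total = 11-1 = 10; t=18
n=11: not even, total = 10-1 = 9; t=29
n=3: not even, total = 9-1 = 8; t=32
total*t = 8*32 = 256

256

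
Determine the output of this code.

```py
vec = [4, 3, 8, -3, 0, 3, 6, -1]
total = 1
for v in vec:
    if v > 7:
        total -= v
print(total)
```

-7

v=4: not >7
v=3: not >7
v=8: >7, total = 1-8 = -7
v=-3: not >7
v=0: not >7
v=3: not >7
v=6: not >7
v=-1: not >7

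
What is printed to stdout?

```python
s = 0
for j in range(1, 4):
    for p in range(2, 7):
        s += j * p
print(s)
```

120

j=1,p=2: s = 0+2 = 2
j=1,p=3: s = 2+3 = 5
j=1,p=4: s = 5+4 = 9
j=1,p=5: s = 9+5 = 14
j=1,p=6: s = 14+6 = 20
j=2,p=2: s = 20+4 = 24
j=2,p=3: s = 24+6 = 30
j=2,p=4: s = 30+8 = 38
j=2,p=5: s = 38+10 = 48
j=2,p=6: s = 48+12 = 60
j=3,p=2: s = 60+6 = 66
j=3,p=3: s = 66+9 = 75
j=3,p=4: s = 75+12 = 87
j=3,p=5: s = 87+15 = 102
j=3,p=6: s = 102+18 = 120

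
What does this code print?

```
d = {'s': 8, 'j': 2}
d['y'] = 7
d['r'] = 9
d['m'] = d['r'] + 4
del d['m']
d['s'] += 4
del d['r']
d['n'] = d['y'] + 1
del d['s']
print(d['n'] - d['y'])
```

d['y'] = 7 → {'s': 8, 'j': 2, 'y': 7}
d['r'] = 9 → {'s': 8, 'j': 2, 'y': 7, 'r': 9}
d['m'] = d['r']+4 = 13 → {'s': 8, 'j': 2, 'y': 7, 'r': 9, 'm': 13}
del 'm' → {'s': 8, 'j': 2, 'y': 7, 'r': 9}
d['s'] = 8+4 = 12 → {'s': 12, 'j': 2, 'y': 7, 'r': 9}
del 'r' → {'s': 12, 'j': 2, 'y': 7}
d['n'] = d['y']+1 = 8 → {'s': 12, 'j': 2, 'y': 7, 'n': 8}
del 's' → {'j': 2, 'y': 7, 'n': 8}
d['n']-d['y'] = 8-7 = 1

1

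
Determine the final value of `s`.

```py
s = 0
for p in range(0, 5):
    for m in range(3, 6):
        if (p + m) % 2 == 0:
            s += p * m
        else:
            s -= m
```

p=0,m=3: odd sum, s = 0-3 = -3
p=0,m=4: even sum, s = (-3)+0 = -3
p=0,m=5: odd sum, s = (-3)-5 = -8
p=1,m=3: even sum, s = (-8)+3 = -5
p=1,m=4: odd sum, s = (-5)-4 = -9
p=1,m=5: even sum, s = (-9)+5 = -4
p=2,m=3: odd sum, s = (-4)-3 = -7
p=2,m=4: even sum, s = (-7)+8 = 1
p=2,m=5: odd sum, s = 1-5 = -4
p=3,m=3: even sum, s = (-4)+9 = 5
p=3,m=4: odd sum, s = 5-4 = 1
p=3,m=5: even sum, s = 1+15 = 16
p=4,m=3: odd sum, s = 16-3 = 13
p=4,m=4: even sum, s = 13+16 = 29
p=4,m=5: odd sum, s = 29-5 = 24

24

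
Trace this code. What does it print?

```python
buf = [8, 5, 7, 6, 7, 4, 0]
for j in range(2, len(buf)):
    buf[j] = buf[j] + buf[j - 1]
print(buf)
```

j=2: buf[2] = 7+5 = 12 → [8, 5, 12, 6, 7, 4, 0]
j=3: buf[3] = 6+12 = 18 → [8, 5, 12, 18, 7, 4, 0]
j=4: buf[4] = 7+18 = 25 → [8, 5, 12, 18, 25, 4, 0]
j=5: buf[5] = 4+25 = 29 → [8, 5, 12, 18, 25, 29, 0]
j=6: buf[6] = 0+29 = 29 → [8, 5, 12, 18, 25, 29, 29]

[8, 5, 12, 18, 25, 29, 29]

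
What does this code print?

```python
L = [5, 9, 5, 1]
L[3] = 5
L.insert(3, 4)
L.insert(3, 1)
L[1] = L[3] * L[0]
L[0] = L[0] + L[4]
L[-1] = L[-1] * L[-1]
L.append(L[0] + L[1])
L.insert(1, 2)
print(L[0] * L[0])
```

81

L[3] = 5 → [5, 9, 5, 5]
insert 4 at 3 → [5, 9, 5, 4, 5]
insert 1 at 3 → [5, 9, 5, 1, 4, 5]
L[1] = L[3]*L[0] = 1*5 = 5 → [5, 5, 5, 1, 4, 5]
L[0] = L[0]+L[4] = 5+4 = 9 → [9, 5, 5, 1, 4, 5]
L[-1] = L[-1]*L[-1] = 5*5 = 25 → [9, 5, 5, 1, 4, 25]
append L[0]+L[1] = 9+5 = 14 → [9, 5, 5, 1, 4, 25, 14]
insert 2 at 1 → [9, 2, 5, 5, 1, 4, 25, 14]
L[0]*L[0] = 9*9 = 81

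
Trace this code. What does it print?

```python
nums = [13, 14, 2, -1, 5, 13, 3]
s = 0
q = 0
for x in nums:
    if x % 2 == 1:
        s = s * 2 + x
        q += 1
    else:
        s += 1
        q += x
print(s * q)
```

5901

x=13: odd, s = 0*2+13 = 13; q=1
x=14: not odd, s = 13+1 = 14; q=15
x=2: not odd, s = 14+1 = 15; q=17
x=-1: odd, s = 15*2+(-1) = 29; q=18
x=5: odd, s = 29*2+5 = 63; q=19
x=13: odd, s = 63*2+13 = 139; q=20
x=3: odd, s = 139*2+3 = 281; q=21
s*q = 281*21 = 5901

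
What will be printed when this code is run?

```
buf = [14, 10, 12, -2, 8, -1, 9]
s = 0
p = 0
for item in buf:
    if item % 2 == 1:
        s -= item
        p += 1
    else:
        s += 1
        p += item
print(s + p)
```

41

item=14: not odd, s = 0+1 = 1; p=14
item=10: not odd, s = 1+1 = 2; p=24
item=12: not odd, s = 2+1 = 3; p=36
item=-2: not odd, s = 3+1 = 4; p=34
item=8: not odd, s = 4+1 = 5; p=42
item=-1: odd, s = 5-(-1) = 6; p=43
item=9: odd, s = 6-9 = -3; p=44
s+p = (-3)+44 = 41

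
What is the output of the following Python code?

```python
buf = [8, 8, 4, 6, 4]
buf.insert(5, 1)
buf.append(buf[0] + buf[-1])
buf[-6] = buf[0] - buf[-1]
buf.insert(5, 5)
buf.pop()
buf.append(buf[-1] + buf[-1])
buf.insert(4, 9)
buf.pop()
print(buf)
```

insert 1 at 5 → [8, 8, 4, 6, 4, 1]
append buf[0]+buf[-1] = 8+1 = 9 → [8, 8, 4, 6, 4, 1, 9]
buf[-6] = buf[0]-buf[-1] = 8-9 = -1 → [8, -1, 4, 6, 4, 1, 9]
insert 5 at 5 → [8, -1, 4, 6, 4, 5, 1, 9]
pop() removes 9 → [8, -1, 4, 6, 4, 5, 1]
append buf[-1]+buf[-1] = 1+1 = 2 → [8, -1, 4, 6, 4, 5, 1, 2]
insert 9 at 4 → [8, -1, 4, 6, 9, 4, 5, 1, 2]
pop() removes 2 → [8, -1, 4, 6, 9, 4, 5, 1]

[8, -1, 4, 6, 9, 4, 5, 1]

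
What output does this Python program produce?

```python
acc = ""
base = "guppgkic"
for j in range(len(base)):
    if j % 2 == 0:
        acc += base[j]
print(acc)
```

gpgi

j=0: add 'g' → 'g'
j=1: skip
j=2: add 'p' → 'gp'
j=3: skip
j=4: add 'g' → 'gpg'
j=5: skip
j=6: add 'i' → 'gpgi'
j=7: skip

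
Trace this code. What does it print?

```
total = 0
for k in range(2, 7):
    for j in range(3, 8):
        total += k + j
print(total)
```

225

k=2,j=3: total = 0+5 = 5
k=2,j=4: total = 5+6 = 11
k=2,j=5: total = 11+7 = 18
k=2,j=6: total = 18+8 = 26
k=2,j=7: total = 26+9 = 35
k=3,j=3: total = 35+6 = 41
k=3,j=4: total = 41+7 = 48
k=3,j=5: total = 48+8 = 56
k=3,j=6: total = 56+9 = 65
k=3,j=7: total = 65+10 = 75
k=4,j=3: total = 75+7 = 82
k=4,j=4: total = 82+8 = 90
k=4,j=5: total = 90+9 = 99
k=4,j=6: total = 99+10 = 109
k=4,j=7: total = 109+11 = 120
k=5,j=3: total = 120+8 = 128
k=5,j=4: total = 128+9 = 137
k=5,j=5: total = 137+10 = 147
k=5,j=6: total = 147+11 = 158
k=5,j=7: total = 158+12 = 170
k=6,j=3: total = 170+9 = 179
k=6,j=4: total = 179+10 = 189
k=6,j=5: total = 189+11 = 200
k=6,j=6: total = 200+12 = 212
k=6,j=7: total = 212+13 = 225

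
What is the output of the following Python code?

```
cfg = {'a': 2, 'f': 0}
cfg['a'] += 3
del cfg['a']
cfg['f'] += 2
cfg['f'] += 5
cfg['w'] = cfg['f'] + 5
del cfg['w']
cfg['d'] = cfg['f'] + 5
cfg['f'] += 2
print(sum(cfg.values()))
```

21

cfg['a'] = 2+3 = 5 → {'a': 5, 'f': 0}
del 'a' → {'f': 0}
cfg['f'] = 0+2 = 2 → {'f': 2}
cfg['f'] = 2+5 = 7 → {'f': 7}
cfg['w'] = cfg['f']+5 = 12 → {'f': 7, 'w': 12}
del 'w' → {'f': 7}
cfg['d'] = cfg['f']+5 = 12 → {'f': 7, 'd': 12}
cfg['f'] = 7+2 = 9 → {'f': 9, 'd': 12}
sum of values = 21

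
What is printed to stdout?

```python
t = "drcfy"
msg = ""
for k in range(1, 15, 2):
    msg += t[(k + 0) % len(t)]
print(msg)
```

k=1: add t[1]='r' → 'r'
k=3: add t[3]='f' → 'rf'
k=5: add t[0]='d' → 'rfd'
k=7: add t[2]='c' → 'rfdc'
k=9: add t[4]='y' → 'rfdcy'
k=11: add t[1]='r' → 'rfdcyr'
k=13: add t[3]='f' → 'rfdcyrf'

rfdcyrf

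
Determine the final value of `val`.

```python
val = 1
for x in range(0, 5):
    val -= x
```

-9

x=0: val = 1-0 = 1
x=1: val = 1-1 = 0
x=2: val = 0-2 = -2
x=3: val = (-2)-3 = -5
x=4: val = (-5)-4 = -9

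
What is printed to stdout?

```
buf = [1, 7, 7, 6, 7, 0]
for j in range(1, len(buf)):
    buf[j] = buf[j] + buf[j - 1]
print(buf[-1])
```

j=1: buf[1] = 7+1 = 8 → [1, 8, 7, 6, 7, 0]
j=2: buf[2] = 7+8 = 15 → [1, 8, 15, 6, 7, 0]
j=3: buf[3] = 6+15 = 21 → [1, 8, 15, 21, 7, 0]
j=4: buf[4] = 7+21 = 28 → [1, 8, 15, 21, 28, 0]
j=5: buf[5] = 0+28 = 28 → [1, 8, 15, 21, 28, 28]

28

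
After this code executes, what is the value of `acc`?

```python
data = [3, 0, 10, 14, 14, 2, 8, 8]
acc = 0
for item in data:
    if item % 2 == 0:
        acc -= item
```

-56

item=3: not even
item=0: even, acc = 0-0 = 0
item=10: even, acc = 0-10 = -10
item=14: even, acc = (-10)-14 = -24
item=14: even, acc = (-24)-14 = -38
item=2: even, acc = (-38)-2 = -40
item=8: even, acc = (-40)-8 = -48
item=8: even, acc = (-48)-8 = -56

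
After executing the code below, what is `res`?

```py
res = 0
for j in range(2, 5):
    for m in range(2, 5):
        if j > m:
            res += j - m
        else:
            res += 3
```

j=2,m=2: not 2>2, res = 0+3 = 3
j=2,m=3: not 2>3, res = 3+3 = 6
j=2,m=4: not 2>4, res = 6+3 = 9
j=3,m=2: 3>2, res = 9+1 = 10
j=3,m=3: not 3>3, res = 10+3 = 13
j=3,m=4: not 3>4, res = 13+3 = 16
j=4,m=2: 4>2, res = 16+2 = 18
j=4,m=3: 4>3, res = 18+1 = 19
j=4,m=4: not 4>4, res = 19+3 = 22

22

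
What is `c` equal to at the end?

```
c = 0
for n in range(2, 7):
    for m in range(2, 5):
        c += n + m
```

n=2,m=2: c = 0+4 = 4
n=2,m=3: c = 4+5 = 9
n=2,m=4: c = 9+6 = 15
n=3,m=2: c = 15+5 = 20
n=3,m=3: c = 20+6 = 26
n=3,m=4: c = 26+7 = 33
n=4,m=2: c = 33+6 = 39
n=4,m=3: c = 39+7 = 46
n=4,m=4: c = 46+8 = 54
n=5,m=2: c = 54+7 = 61
n=5,m=3: c = 61+8 = 69
n=5,m=4: c = 69+9 = 78
n=6,m=2: c = 78+8 = 86
n=6,m=3: c = 86+9 = 95
n=6,m=4: c = 95+10 = 105

105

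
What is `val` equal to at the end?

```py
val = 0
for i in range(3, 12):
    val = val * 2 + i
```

i=3: val = 0*2+3 = 3
i=4: val = 3*2+4 = 10
i=5: val = 10*2+5 = 25
i=6: val = 25*2+6 = 56
i=7: val = 56*2+7 = 119
i=8: val = 119*2+8 = 246
i=9: val = 246*2+9 = 501
i=10: val = 501*2+10 = 1012
i=11: val = 1012*2+11 = 2035

2035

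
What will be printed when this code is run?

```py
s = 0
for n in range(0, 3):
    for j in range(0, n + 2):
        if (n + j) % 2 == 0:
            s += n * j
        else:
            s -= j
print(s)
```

n=0,j=0: even sum, s = 0+0 = 0
n=0,j=1: odd sum, s = 0-1 = -1
n=1,j=0: odd sum, s = (-1)-0 = -1
n=1,j=1: even sum, s = (-1)+1 = 0
n=1,j=2: odd sum, s = 0-2 = -2
n=2,j=0: even sum, s = (-2)+0 = -2
n=2,j=1: odd sum, s = (-2)-1 = -3
n=2,j=2: even sum, s = (-3)+4 = 1
n=2,j=3: odd sum, s = 1-3 = -2

-2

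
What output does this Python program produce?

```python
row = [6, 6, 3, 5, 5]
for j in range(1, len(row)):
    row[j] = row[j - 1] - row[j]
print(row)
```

j=1: row[1] = 6-6 = 0 → [6, 0, 3, 5, 5]
j=2: row[2] = 0-3 = -3 → [6, 0, -3, 5, 5]
j=3: row[3] = (-3)-5 = -8 → [6, 0, -3, -8, 5]
j=4: row[4] = (-8)-5 = -13 → [6, 0, -3, -8, -13]

[6, 0, -3, -8, -13]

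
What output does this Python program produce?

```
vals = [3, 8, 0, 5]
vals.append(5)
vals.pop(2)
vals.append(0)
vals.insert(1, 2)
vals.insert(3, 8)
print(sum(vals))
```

append 5 → [3, 8, 0, 5, 5]
pop(2) removes 0 → [3, 8, 5, 5]
append 0 → [3, 8, 5, 5, 0]
insert 2 at 1 → [3, 2, 8, 5, 5, 0]
insert 8 at 3 → [3, 2, 8, 8, 5, 5, 0]
sum = 31

31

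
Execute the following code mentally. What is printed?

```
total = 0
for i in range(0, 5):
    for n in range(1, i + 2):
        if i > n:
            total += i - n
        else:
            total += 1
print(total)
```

19

i=0,n=1: not 0>1, total = 0+1 = 1
i=1,n=1: not 1>1, total = 1+1 = 2
i=1,n=2: not 1>2, total = 2+1 = 3
i=2,n=1: 2>1, total = 3+1 = 4
i=2,n=2: not 2>2, total = 4+1 = 5
i=2,n=3: not 2>3, total = 5+1 = 6
i=3,n=1: 3>1, total = 6+2 = 8
i=3,n=2: 3>2, total = 8+1 = 9
i=3,n=3: not 3>3, total = 9+1 = 10
i=3,n=4: not 3>4, total = 10+1 = 11
i=4,n=1: 4>1, total = 11+3 = 14
i=4,n=2: 4>2, total = 14+2 = 16
i=4,n=3: 4>3, total = 16+1 = 17
i=4,n=4: not 4>4, total = 17+1 = 18
i=4,n=5: not 4>5, total = 18+1 = 19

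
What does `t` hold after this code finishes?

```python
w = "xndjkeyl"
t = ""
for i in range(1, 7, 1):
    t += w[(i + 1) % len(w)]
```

'djkeyl'

i=1: add w[2]='d' → 'd'
i=2: add w[3]='j' → 'dj'
i=3: add w[4]='k' → 'djk'
i=4: add w[5]='e' → 'djke'
i=5: add w[6]='y' → 'djkey'
i=6: add w[7]='l' → 'djkeyl'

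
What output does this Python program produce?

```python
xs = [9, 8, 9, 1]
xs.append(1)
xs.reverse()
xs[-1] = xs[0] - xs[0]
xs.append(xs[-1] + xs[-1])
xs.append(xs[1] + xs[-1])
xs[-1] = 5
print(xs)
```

append 1 → [9, 8, 9, 1, 1]
reverse → [1, 1, 9, 8, 9]
xs[-1] = xs[0]-xs[0] = 1-1 = 0 → [1, 1, 9, 8, 0]
append xs[-1]+xs[-1] = 0+0 = 0 → [1, 1, 9, 8, 0, 0]
append xs[1]+xs[-1] = 1+0 = 1 → [1, 1, 9, 8, 0, 0, 1]
xs[-1] = 5 → [1, 1, 9, 8, 0, 0, 5]

[1, 1, 9, 8, 0, 0, 5]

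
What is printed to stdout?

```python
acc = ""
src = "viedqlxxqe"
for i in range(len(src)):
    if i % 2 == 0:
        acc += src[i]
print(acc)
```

i=0: add 'v' → 'v'
i=1: skip
i=2: add 'e' → 've'
i=3: skip
i=4: add 'q' → 'veq'
i=5: skip
i=6: add 'x' → 'veqx'
i=7: skip
i=8: add 'q' → 'veqxq'
i=9: skip

veqxq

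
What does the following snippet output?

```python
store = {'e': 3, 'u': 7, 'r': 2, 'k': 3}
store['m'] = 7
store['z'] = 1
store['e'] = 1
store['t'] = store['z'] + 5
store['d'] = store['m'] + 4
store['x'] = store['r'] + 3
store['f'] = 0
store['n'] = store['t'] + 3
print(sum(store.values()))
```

store['m'] = 7 → {'e': 3, 'u': 7, 'r': 2, 'k': 3, 'm': 7}
store['z'] = 1 → {'e': 3, 'u': 7, 'r': 2, 'k': 3, 'm': 7, 'z': 1}
store['e'] = 1 → {'e': 1, 'u': 7, 'r': 2, 'k': 3, 'm': 7, 'z': 1}
store['t'] = store['z']+5 = 6 → {'e': 1, 'u': 7, 'r': 2, 'k': 3, 'm': 7, 'z': 1, 't': 6}
store['d'] = store['m']+4 = 11 → {'e': 1, 'u': 7, 'r': 2, 'k': 3, 'm': 7, 'z': 1, 't': 6, 'd': 11}
store['x'] = store['r']+3 = 5 → {'e': 1, 'u': 7, 'r': 2, 'k': 3, 'm': 7, 'z': 1, 't': 6, 'd': 11, 'x': 5}
store['f'] = 0 → {'e': 1, 'u': 7, 'r': 2, 'k': 3, 'm': 7, 'z': 1, 't': 6, 'd': 11, 'x': 5, 'f': 0}
store['n'] = store['t']+3 = 9 → {'e': 1, 'u': 7, 'r': 2, 'k': 3, 'm': 7, 'z': 1, 't': 6, 'd': 11, 'x': 5, 'f': 0, 'n': 9}
sum of values = 52

52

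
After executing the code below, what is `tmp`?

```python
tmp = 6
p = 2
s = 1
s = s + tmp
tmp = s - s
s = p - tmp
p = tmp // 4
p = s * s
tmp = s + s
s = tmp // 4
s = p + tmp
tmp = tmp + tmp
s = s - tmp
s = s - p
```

s = 1+6 = 7
tmp = 7-7 = 0
s = 2-0 = 2
p = 0//4 = 0
p = 2*2 = 4
tmp = 2+2 = 4
s = 4//4 = 1
s = 4+4 = 8
tmp = 4+4 = 8
s = 8-8 = 0
s = 0-4 = -4

8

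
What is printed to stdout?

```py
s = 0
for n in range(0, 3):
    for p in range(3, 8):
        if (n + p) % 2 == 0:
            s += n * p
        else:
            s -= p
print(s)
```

n=0,p=3: odd sum, s = 0-3 = -3
n=0,p=4: even sum, s = (-3)+0 = -3
n=0,p=5: odd sum, s = (-3)-5 = -8
n=0,p=6: even sum, s = (-8)+0 = -8
n=0,p=7: odd sum, s = (-8)-7 = -15
n=1,p=3: even sum, s = (-15)+3 = -12
n=1,p=4: odd sum, s = (-12)-4 = -16
n=1,p=5: even sum, s = (-16)+5 = -11
n=1,p=6: odd sum, s = (-11)-6 = -17
n=1,p=7: even sum, s = (-17)+7 = -10
n=2,p=3: odd sum, s = (-10)-3 = -13
n=2,p=4: even sum, s = (-13)+8 = -5
n=2,p=5: odd sum, s = (-5)-5 = -10
n=2,p=6: even sum, s = (-10)+12 = 2
n=2,p=7: odd sum, s = 2-7 = -5

-5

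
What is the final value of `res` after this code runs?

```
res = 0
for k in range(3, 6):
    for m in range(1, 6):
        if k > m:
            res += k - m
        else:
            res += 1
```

25

k=3,m=1: 3>1, res = 0+2 = 2
k=3,m=2: 3>2, res = 2+1 = 3
k=3,m=3: not 3>3, res = 3+1 = 4
k=3,m=4: not 3>4, res = 4+1 = 5
k=3,m=5: not 3>5, res = 5+1 = 6
k=4,m=1: 4>1, res = 6+3 = 9
k=4,m=2: 4>2, res = 9+2 = 11
k=4,m=3: 4>3, res = 11+1 = 12
k=4,m=4: not 4>4, res = 12+1 = 13
k=4,m=5: not 4>5, res = 13+1 = 14
k=5,m=1: 5>1, res = 14+4 = 18
k=5,m=2: 5>2, res = 18+3 = 21
k=5,m=3: 5>3, res = 21+2 = 23
k=5,m=4: 5>4, res = 23+1 = 24
k=5,m=5: not 5>5, res = 24+1 = 25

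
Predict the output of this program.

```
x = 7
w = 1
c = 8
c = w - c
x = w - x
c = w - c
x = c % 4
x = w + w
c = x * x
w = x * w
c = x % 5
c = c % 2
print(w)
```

c = 1-8 = -7
x = 1-7 = -6
c = 1-(-7) = 8
x = 8%4 = 0
x = 1+1 = 2
c = 2*2 = 4
w = 2*1 = 2
c = 2%5 = 2
c = 2%2 = 0

2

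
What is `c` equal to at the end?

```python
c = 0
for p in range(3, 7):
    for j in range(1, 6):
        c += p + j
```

p=3,j=1: c = 0+4 = 4
p=3,j=2: c = 4+5 = 9
p=3,j=3: c = 9+6 = 15
p=3,j=4: c = 15+7 = 22
p=3,j=5: c = 22+8 = 30
p=4,j=1: c = 30+5 = 35
p=4,j=2: c = 35+6 = 41
p=4,j=3: c = 41+7 = 48
p=4,j=4: c = 48+8 = 56
p=4,j=5: c = 56+9 = 65
p=5,j=1: c = 65+6 = 71
p=5,j=2: c = 71+7 = 78
p=5,j=3: c = 78+8 = 86
p=5,j=4: c = 86+9 = 95
p=5,j=5: c = 95+10 = 105
p=6,j=1: c = 105+7 = 112
p=6,j=2: c = 112+8 = 120
p=6,j=3: c = 120+9 = 129
p=6,j=4: c = 129+10 = 139
p=6,j=5: c = 139+11 = 150

150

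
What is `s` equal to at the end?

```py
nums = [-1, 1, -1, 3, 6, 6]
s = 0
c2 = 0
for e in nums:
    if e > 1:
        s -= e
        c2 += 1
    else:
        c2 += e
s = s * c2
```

e=-1: not >1; c2=-1
e=1: not >1; c2=0
e=-1: not >1; c2=-1
e=3: >1, s = 0-3 = -3; c2=0
e=6: >1, s = (-3)-6 = -9; c2=1
e=6: >1, s = (-9)-6 = -15; c2=2
s*c2 = (-15)*2 = -30

-30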